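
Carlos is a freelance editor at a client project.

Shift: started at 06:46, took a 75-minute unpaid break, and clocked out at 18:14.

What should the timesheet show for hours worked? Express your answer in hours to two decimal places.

Shift: 06:46–18:14 = 11 h 28 min; less 75 min break → 10 h 13 min

10.22 hours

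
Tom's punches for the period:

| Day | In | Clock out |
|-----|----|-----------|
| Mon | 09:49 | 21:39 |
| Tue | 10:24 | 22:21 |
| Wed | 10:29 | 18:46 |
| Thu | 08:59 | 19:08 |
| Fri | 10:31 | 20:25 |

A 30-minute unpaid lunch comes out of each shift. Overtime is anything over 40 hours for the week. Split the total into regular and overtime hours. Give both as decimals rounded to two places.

Mon: 09:49–21:39 = 11 h 50 min; less 30 min break → 11 h 20 min
Tue: 10:24–22:21 = 11 h 57 min; less 30 min break → 11 h 27 min
Wed: 10:29–18:46 = 8 h 17 min; less 30 min break → 7 h 47 min
Thu: 08:59–19:08 = 10 h 9 min; less 30 min break → 9 h 39 min
Fri: 10:31–20:25 = 9 h 54 min; less 30 min break → 9 h 24 min
Total worked: 49 h 37 min = 49.62 h.
Threshold 40 h → overtime 9 h 37 min, regular 40 h 0 min.

Regular 40.00 hours, overtime 9.62 hours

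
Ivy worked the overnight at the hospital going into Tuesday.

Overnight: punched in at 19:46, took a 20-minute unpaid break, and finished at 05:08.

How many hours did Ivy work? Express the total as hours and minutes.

Overnight: 19:46 → midnight = 4 h 14 min; midnight → 05:08 = 5 h 8 min; span 9 h 22 min; less 20 min break → 9 h 2 min

9 h 2 min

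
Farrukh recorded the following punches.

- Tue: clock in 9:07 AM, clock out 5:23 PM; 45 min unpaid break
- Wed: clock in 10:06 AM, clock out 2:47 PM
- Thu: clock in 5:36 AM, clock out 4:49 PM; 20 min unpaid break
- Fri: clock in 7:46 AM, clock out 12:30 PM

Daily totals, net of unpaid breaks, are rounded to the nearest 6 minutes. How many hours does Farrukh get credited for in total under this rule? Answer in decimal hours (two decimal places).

Tue: 9:07 AM–5:23 PM = 8 h 16 min − 45 min = 7 h 31 min → rounds to 7 h 30 min
Wed: 10:06 AM–2:47 PM = 4 h 41 min → rounds to 4 h 42 min
Thu: 5:36 AM–4:49 PM = 11 h 13 min − 20 min = 10 h 53 min → rounds to 10 h 54 min
Fri: 7:46 AM–12:30 PM = 4 h 44 min → rounds to 4 h 42 min
Total credited: 27 h 48 min.

27.80 hours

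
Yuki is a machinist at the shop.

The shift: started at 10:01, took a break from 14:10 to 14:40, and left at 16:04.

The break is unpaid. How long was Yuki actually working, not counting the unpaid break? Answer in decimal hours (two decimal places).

5.55 hours

The shift: 10:01–16:04 = 6 h 3 min; less 30 min break → 5 h 33 min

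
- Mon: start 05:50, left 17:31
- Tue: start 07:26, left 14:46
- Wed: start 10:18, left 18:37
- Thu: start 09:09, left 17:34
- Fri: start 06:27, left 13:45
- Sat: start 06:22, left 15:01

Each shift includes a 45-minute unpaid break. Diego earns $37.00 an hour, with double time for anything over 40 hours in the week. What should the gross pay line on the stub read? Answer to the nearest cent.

Mon: 05:50–17:31 = 11 h 41 min; less 45 min break → 10 h 56 min
Tue: 07:26–14:46 = 7 h 20 min; less 45 min break → 6 h 35 min
Wed: 10:18–18:37 = 8 h 19 min; less 45 min break → 7 h 34 min
Thu: 09:09–17:34 = 8 h 25 min; less 45 min break → 7 h 40 min
Fri: 06:27–13:45 = 7 h 18 min; less 45 min break → 6 h 33 min
Sat: 06:22–15:01 = 8 h 39 min; less 45 min break → 7 h 54 min
Total worked: 47 h 12 min = 2832 min.
Regular 40 h 0 min = 2400 min at $37.00/h; overtime 7 h 12 min = 432 min at $74.00/h.
Pay = (2400 × $37.00 + 432 × $74.00) ÷ 60 = $2012.80.

$2012.80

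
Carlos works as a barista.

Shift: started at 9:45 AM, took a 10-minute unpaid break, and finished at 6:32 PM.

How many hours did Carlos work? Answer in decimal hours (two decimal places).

Shift: 9:45 AM–6:32 PM = 8 h 47 min; less 10 min break → 8 h 37 min

8.62 hours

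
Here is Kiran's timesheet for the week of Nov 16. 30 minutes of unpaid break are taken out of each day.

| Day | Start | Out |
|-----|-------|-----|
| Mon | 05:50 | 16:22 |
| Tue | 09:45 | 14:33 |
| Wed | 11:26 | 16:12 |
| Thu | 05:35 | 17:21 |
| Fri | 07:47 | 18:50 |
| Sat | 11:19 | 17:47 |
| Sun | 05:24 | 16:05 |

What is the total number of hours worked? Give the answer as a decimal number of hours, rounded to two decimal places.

Mon: 05:50–16:22 = 10 h 32 min; less 30 min break → 10 h 2 min
Tue: 09:45–14:33 = 4 h 48 min; less 30 min break → 4 h 18 min
Wed: 11:26–16:12 = 4 h 46 min; less 30 min break → 4 h 16 min
Thu: 05:35–17:21 = 11 h 46 min; less 30 min break → 11 h 16 min
Fri: 07:47–18:50 = 11 h 3 min; less 30 min break → 10 h 33 min
Sat: 11:19–17:47 = 6 h 28 min; less 30 min break → 5 h 58 min
Sun: 05:24–16:05 = 10 h 41 min; less 30 min break → 10 h 11 min
Total: 10 h 2 min + 4 h 18 min + 4 h 16 min + 11 h 16 min + 10 h 33 min + 5 h 58 min + 10 h 11 min = 56 h 34 min.

56.57 hours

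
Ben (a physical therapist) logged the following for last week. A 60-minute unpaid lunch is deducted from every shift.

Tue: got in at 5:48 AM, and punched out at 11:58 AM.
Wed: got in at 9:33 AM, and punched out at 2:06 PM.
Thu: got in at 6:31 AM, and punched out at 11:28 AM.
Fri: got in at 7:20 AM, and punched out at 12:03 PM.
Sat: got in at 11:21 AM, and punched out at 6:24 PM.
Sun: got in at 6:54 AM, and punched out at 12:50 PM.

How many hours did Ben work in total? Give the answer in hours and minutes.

Tue: 5:48 AM–11:58 AM = 6 h 10 min; less 60 min break → 5 h 10 min
Wed: 9:33 AM–2:06 PM = 4 h 33 min; less 60 min break → 3 h 33 min
Thu: 6:31 AM–11:28 AM = 4 h 57 min; less 60 min break → 3 h 57 min
Fri: 7:20 AM–12:03 PM = 4 h 43 min; less 60 min break → 3 h 43 min
Sat: 11:21 AM–6:24 PM = 7 h 3 min; less 60 min break → 6 h 3 min
Sun: 6:54 AM–12:50 PM = 5 h 56 min; less 60 min break → 4 h 56 min
Total: 5 h 10 min + 3 h 33 min + 3 h 57 min + 3 h 43 min + 6 h 3 min + 4 h 56 min = 27 h 22 min.

27 h 22 min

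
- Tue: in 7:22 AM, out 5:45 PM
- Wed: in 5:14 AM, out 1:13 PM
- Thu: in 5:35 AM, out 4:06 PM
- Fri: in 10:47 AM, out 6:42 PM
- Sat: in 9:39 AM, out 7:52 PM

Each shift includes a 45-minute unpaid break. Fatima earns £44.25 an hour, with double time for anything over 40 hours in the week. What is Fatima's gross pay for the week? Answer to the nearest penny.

Tue: 7:22 AM–5:45 PM = 10 h 23 min; less 45 min break → 9 h 38 min
Wed: 5:14 AM–1:13 PM = 7 h 59 min; less 45 min break → 7 h 14 min
Thu: 5:35 AM–4:06 PM = 10 h 31 min; less 45 min break → 9 h 46 min
Fri: 10:47 AM–6:42 PM = 7 h 55 min; less 45 min break → 7 h 10 min
Sat: 9:39 AM–7:52 PM = 10 h 13 min; less 45 min break → 9 h 28 min
Total worked: 43 h 16 min = 2596 min.
Regular 40 h 0 min = 2400 min at £44.25/h; overtime 3 h 16 min = 196 min at £88.50/h.
Pay = (2400 × £44.25 + 196 × £88.50) ÷ 60 = £2059.10.

£2059.10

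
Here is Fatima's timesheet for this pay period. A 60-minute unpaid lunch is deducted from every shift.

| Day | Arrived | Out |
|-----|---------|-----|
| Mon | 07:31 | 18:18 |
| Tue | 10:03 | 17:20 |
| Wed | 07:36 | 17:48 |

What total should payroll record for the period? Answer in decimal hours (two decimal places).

25.27 hours

Mon: 07:31–18:18 = 10 h 47 min; less 60 min break → 9 h 47 min
Tue: 10:03–17:20 = 7 h 17 min; less 60 min break → 6 h 17 min
Wed: 07:36–17:48 = 10 h 12 min; less 60 min break → 9 h 12 min
Total: 9 h 47 min + 6 h 17 min + 9 h 12 min = 25 h 16 min.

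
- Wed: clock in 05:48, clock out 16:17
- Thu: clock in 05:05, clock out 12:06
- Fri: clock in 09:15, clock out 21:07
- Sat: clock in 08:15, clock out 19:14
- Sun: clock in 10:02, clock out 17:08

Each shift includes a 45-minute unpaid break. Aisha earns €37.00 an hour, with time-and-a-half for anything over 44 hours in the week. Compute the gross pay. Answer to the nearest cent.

€1616.90

Wed: 05:48–16:17 = 10 h 29 min; less 45 min break → 9 h 44 min
Thu: 05:05–12:06 = 7 h 1 min; less 45 min break → 6 h 16 min
Fri: 09:15–21:07 = 11 h 52 min; less 45 min break → 11 h 7 min
Sat: 08:15–19:14 = 10 h 59 min; less 45 min break → 10 h 14 min
Sun: 10:02–17:08 = 7 h 6 min; less 45 min break → 6 h 21 min
Total worked: 43 h 42 min = 2622 min.
Regular 43 h 42 min = 2622 min at €37.00/h; overtime 0 h 0 min = 0 min at €55.50/h.
Pay = (2622 × €37.00 + 0 × €55.50) ÷ 60 = €1616.90.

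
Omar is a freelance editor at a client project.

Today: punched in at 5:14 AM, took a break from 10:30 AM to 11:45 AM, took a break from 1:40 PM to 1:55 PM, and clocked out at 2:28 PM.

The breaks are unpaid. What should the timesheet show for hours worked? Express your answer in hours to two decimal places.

Today: 5:14 AM–2:28 PM = 9 h 14 min; less 90 min break → 7 h 44 min

7.73 hours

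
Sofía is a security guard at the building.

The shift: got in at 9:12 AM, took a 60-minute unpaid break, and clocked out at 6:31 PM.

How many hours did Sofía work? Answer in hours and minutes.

The shift: 9:12 AM–6:31 PM = 9 h 19 min; less 60 min break → 8 h 19 min

8 h 19 min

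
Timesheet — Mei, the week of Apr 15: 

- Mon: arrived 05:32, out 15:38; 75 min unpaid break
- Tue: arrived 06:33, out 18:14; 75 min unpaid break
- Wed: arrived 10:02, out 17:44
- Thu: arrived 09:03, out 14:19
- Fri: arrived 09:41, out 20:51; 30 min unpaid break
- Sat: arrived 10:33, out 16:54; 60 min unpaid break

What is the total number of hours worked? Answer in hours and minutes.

Mon: 05:32–15:38 = 10 h 6 min; less 75 min break → 8 h 51 min
Tue: 06:33–18:14 = 11 h 41 min; less 75 min break → 10 h 26 min
Wed: 10:02–17:44 = 7 h 42 min
Thu: 09:03–14:19 = 5 h 16 min
Fri: 09:41–20:51 = 11 h 10 min; less 30 min break → 10 h 40 min
Sat: 10:33–16:54 = 6 h 21 min; less 60 min break → 5 h 21 min
Total: 8 h 51 min + 10 h 26 min + 7 h 42 min + 5 h 16 min + 10 h 40 min + 5 h 21 min = 48 h 16 min.

48 h 16 min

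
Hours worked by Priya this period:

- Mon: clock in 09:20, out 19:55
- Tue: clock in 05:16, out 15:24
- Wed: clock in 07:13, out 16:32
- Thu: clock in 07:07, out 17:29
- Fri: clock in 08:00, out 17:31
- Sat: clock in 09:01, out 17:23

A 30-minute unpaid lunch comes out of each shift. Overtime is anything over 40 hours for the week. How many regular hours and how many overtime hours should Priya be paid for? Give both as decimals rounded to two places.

Mon: 09:20–19:55 = 10 h 35 min; less 30 min break → 10 h 5 min
Tue: 05:16–15:24 = 10 h 8 min; less 30 min break → 9 h 38 min
Wed: 07:13–16:32 = 9 h 19 min; less 30 min break → 8 h 49 min
Thu: 07:07–17:29 = 10 h 22 min; less 30 min break → 9 h 52 min
Fri: 08:00–17:31 = 9 h 31 min; less 30 min break → 9 h 1 min
Sat: 09:01–17:23 = 8 h 22 min; less 30 min break → 7 h 52 min
Total worked: 55 h 17 min = 55.28 h.
Threshold 40 h → overtime 15 h 17 min, regular 40 h 0 min.

Regular 40.00 hours, overtime 15.28 hours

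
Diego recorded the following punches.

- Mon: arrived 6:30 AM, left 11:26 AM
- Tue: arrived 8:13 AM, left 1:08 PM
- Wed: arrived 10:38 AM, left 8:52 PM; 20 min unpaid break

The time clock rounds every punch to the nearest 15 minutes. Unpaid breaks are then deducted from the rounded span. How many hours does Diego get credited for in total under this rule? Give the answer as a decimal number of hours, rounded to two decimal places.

Mon: in 6:30 AM→6:30 AM, out 11:26 AM→11:30 AM; 5 h 0 min
Tue: in 8:13 AM→8:15 AM, out 1:08 PM→1:15 PM; 5 h 0 min
Wed: in 10:38 AM→10:45 AM, out 8:52 PM→8:45 PM; 10 h 0 min − 20 min = 9 h 40 min
Total credited: 19 h 40 min.

19.67 hours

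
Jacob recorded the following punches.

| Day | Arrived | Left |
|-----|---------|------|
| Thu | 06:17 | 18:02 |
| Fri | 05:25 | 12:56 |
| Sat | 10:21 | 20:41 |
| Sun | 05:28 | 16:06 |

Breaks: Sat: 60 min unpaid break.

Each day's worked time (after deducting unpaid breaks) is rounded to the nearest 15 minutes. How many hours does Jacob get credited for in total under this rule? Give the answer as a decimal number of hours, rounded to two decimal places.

39.25 hours

Thu: 06:17–18:02 = 11 h 45 min → rounds to 11 h 45 min
Fri: 05:25–12:56 = 7 h 31 min → rounds to 7 h 30 min
Sat: 10:21–20:41 = 10 h 20 min − 60 min = 9 h 20 min → rounds to 9 h 15 min
Sun: 05:28–16:06 = 10 h 38 min → rounds to 10 h 45 min
Total credited: 39 h 15 min.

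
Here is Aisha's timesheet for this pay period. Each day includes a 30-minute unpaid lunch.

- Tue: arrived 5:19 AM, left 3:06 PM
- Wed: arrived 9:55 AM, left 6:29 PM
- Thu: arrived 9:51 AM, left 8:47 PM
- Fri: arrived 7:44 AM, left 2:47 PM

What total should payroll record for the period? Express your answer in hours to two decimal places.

Tue: 5:19 AM–3:06 PM = 9 h 47 min; less 30 min break → 9 h 17 min
Wed: 9:55 AM–6:29 PM = 8 h 34 min; less 30 min break → 8 h 4 min
Thu: 9:51 AM–8:47 PM = 10 h 56 min; less 30 min break → 10 h 26 min
Fri: 7:44 AM–2:47 PM = 7 h 3 min; less 30 min break → 6 h 33 min
Total: 9 h 17 min + 8 h 4 min + 10 h 26 min + 6 h 33 min = 34 h 20 min.

34.33 hours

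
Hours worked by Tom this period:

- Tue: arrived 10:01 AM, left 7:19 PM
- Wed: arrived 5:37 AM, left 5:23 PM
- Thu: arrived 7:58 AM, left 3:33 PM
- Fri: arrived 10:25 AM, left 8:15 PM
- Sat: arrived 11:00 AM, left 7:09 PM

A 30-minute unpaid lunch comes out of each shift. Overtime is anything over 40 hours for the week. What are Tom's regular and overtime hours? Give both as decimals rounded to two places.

Regular 40.00 hours, overtime 4.13 hours

Tue: 10:01 AM–7:19 PM = 9 h 18 min; less 30 min break → 8 h 48 min
Wed: 5:37 AM–5:23 PM = 11 h 46 min; less 30 min break → 11 h 16 min
Thu: 7:58 AM–3:33 PM = 7 h 35 min; less 30 min break → 7 h 5 min
Fri: 10:25 AM–8:15 PM = 9 h 50 min; less 30 min break → 9 h 20 min
Sat: 11:00 AM–7:09 PM = 8 h 9 min; less 30 min break → 7 h 39 min
Total worked: 44 h 8 min = 44.13 h.
Threshold 40 h → overtime 4 h 8 min, regular 40 h 0 min.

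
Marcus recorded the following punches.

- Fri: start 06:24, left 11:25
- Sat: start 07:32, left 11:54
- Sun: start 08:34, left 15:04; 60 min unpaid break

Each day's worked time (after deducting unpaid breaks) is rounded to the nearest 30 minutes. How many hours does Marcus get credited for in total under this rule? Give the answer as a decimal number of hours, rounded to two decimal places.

Fri: 06:24–11:25 = 5 h 1 min → rounds to 5 h 0 min
Sat: 07:32–11:54 = 4 h 22 min → rounds to 4 h 30 min
Sun: 08:34–15:04 = 6 h 30 min − 60 min = 5 h 30 min → rounds to 5 h 30 min
Total credited: 15 h 0 min.

15.00 hours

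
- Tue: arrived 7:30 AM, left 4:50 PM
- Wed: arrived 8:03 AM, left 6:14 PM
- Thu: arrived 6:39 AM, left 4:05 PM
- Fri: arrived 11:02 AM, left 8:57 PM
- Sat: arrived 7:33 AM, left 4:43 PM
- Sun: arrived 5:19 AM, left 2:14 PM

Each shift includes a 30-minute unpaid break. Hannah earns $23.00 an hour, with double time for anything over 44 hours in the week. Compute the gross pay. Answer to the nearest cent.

Tue: 7:30 AM–4:50 PM = 9 h 20 min; less 30 min break → 8 h 50 min
Wed: 8:03 AM–6:14 PM = 10 h 11 min; less 30 min break → 9 h 41 min
Thu: 6:39 AM–4:05 PM = 9 h 26 min; less 30 min break → 8 h 56 min
Fri: 11:02 AM–8:57 PM = 9 h 55 min; less 30 min break → 9 h 25 min
Sat: 7:33 AM–4:43 PM = 9 h 10 min; less 30 min break → 8 h 40 min
Sun: 5:19 AM–2:14 PM = 8 h 55 min; less 30 min break → 8 h 25 min
Total worked: 53 h 57 min = 3237 min.
Regular 44 h 0 min = 2640 min at $23.00/h; overtime 9 h 57 min = 597 min at $46.00/h.
Pay = (2640 × $23.00 + 597 × $46.00) ÷ 60 = $1469.70.

$1469.70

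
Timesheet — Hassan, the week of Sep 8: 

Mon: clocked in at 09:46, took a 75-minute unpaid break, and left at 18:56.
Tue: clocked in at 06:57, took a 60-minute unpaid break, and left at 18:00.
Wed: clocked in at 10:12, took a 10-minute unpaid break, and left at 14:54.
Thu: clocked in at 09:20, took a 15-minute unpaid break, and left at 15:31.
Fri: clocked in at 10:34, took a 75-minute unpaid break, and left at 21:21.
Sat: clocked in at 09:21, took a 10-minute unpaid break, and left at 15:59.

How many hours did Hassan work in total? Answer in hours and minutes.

44 h 26 min

Mon: 09:46–18:56 = 9 h 10 min; less 75 min break → 7 h 55 min
Tue: 06:57–18:00 = 11 h 3 min; less 60 min break → 10 h 3 min
Wed: 10:12–14:54 = 4 h 42 min; less 10 min break → 4 h 32 min
Thu: 09:20–15:31 = 6 h 11 min; less 15 min break → 5 h 56 min
Fri: 10:34–21:21 = 10 h 47 min; less 75 min break → 9 h 32 min
Sat: 09:21–15:59 = 6 h 38 min; less 10 min break → 6 h 28 min
Total: 7 h 55 min + 10 h 3 min + 4 h 32 min + 5 h 56 min + 9 h 32 min + 6 h 28 min = 44 h 26 min.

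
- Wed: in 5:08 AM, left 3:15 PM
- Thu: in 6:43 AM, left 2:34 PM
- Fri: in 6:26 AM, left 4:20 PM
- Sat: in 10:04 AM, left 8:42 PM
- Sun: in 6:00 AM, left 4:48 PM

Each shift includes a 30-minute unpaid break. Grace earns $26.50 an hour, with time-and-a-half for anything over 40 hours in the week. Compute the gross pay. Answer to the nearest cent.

$1330.30

Wed: 5:08 AM–3:15 PM = 10 h 7 min; less 30 min break → 9 h 37 min
Thu: 6:43 AM–2:34 PM = 7 h 51 min; less 30 min break → 7 h 21 min
Fri: 6:26 AM–4:20 PM = 9 h 54 min; less 30 min break → 9 h 24 min
Sat: 10:04 AM–8:42 PM = 10 h 38 min; less 30 min break → 10 h 8 min
Sun: 6:00 AM–4:48 PM = 10 h 48 min; less 30 min break → 10 h 18 min
Total worked: 46 h 48 min = 2808 min.
Regular 40 h 0 min = 2400 min at $26.50/h; overtime 6 h 48 min = 408 min at $39.75/h.
Pay = (2400 × $26.50 + 408 × $39.75) ÷ 60 = $1330.30.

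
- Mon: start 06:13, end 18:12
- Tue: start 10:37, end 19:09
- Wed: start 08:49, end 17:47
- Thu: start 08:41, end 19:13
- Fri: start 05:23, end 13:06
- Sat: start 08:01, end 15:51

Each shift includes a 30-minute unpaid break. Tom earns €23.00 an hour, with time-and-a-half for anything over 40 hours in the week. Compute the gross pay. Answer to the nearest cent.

Mon: 06:13–18:12 = 11 h 59 min; less 30 min break → 11 h 29 min
Tue: 10:37–19:09 = 8 h 32 min; less 30 min break → 8 h 2 min
Wed: 08:49–17:47 = 8 h 58 min; less 30 min break → 8 h 28 min
Thu: 08:41–19:13 = 10 h 32 min; less 30 min break → 10 h 2 min
Fri: 05:23–13:06 = 7 h 43 min; less 30 min break → 7 h 13 min
Sat: 08:01–15:51 = 7 h 50 min; less 30 min break → 7 h 20 min
Total worked: 52 h 34 min = 3154 min.
Regular 40 h 0 min = 2400 min at €23.00/h; overtime 12 h 34 min = 754 min at €34.50/h.
Pay = (2400 × €23.00 + 754 × €34.50) ÷ 60 = €1353.55.

€1353.55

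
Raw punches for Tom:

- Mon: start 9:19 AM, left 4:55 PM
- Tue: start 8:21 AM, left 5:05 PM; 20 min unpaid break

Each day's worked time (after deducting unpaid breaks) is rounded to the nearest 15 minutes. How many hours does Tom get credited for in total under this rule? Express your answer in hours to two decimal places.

16.00 hours

Mon: 9:19 AM–4:55 PM = 7 h 36 min → rounds to 7 h 30 min
Tue: 8:21 AM–5:05 PM = 8 h 44 min − 20 min = 8 h 24 min → rounds to 8 h 30 min
Total credited: 16 h 0 min.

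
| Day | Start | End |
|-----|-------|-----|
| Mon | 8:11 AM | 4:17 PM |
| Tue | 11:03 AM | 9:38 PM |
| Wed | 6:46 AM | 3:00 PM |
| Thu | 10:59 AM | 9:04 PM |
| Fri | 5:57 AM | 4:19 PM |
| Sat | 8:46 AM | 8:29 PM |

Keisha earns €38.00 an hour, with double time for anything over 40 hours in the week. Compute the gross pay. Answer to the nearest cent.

€2970.33

Mon: 8:11 AM–4:17 PM = 8 h 6 min
Tue: 11:03 AM–9:38 PM = 10 h 35 min
Wed: 6:46 AM–3:00 PM = 8 h 14 min
Thu: 10:59 AM–9:04 PM = 10 h 5 min
Fri: 5:57 AM–4:19 PM = 10 h 22 min
Sat: 8:46 AM–8:29 PM = 11 h 43 min
Total worked: 59 h 5 min = 3545 min.
Regular 40 h 0 min = 2400 min at €38.00/h; overtime 19 h 5 min = 1145 min at €76.00/h.
Pay = (2400 × €38.00 + 1145 × €76.00) ÷ 60 = €2970.33.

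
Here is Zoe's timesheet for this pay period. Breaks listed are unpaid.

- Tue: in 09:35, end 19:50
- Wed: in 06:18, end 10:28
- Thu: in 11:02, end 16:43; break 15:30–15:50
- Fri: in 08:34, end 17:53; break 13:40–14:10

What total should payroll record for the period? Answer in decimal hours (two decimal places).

28.58 hours

Tue: 09:35–19:50 = 10 h 15 min
Wed: 06:18–10:28 = 4 h 10 min
Thu: 11:02–16:43 = 5 h 41 min; less 20 min break → 5 h 21 min
Fri: 08:34–17:53 = 9 h 19 min; less 30 min break → 8 h 49 min
Total: 10 h 15 min + 4 h 10 min + 5 h 21 min + 8 h 49 min = 28 h 35 min.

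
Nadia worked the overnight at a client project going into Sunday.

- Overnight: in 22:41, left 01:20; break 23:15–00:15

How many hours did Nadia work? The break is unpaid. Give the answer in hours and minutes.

1 h 39 min

Overnight: 22:41 → midnight = 1 h 19 min; midnight → 01:20 = 1 h 20 min; span 2 h 39 min; less 60 min break → 1 h 39 min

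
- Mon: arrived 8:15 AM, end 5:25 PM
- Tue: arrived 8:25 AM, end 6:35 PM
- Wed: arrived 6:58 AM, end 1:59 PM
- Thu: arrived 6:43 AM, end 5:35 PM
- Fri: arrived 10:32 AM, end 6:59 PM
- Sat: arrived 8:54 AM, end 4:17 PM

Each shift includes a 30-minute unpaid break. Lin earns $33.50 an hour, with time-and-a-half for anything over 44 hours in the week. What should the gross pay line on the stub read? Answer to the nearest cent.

Mon: 8:15 AM–5:25 PM = 9 h 10 min; less 30 min break → 8 h 40 min
Tue: 8:25 AM–6:35 PM = 10 h 10 min; less 30 min break → 9 h 40 min
Wed: 6:58 AM–1:59 PM = 7 h 1 min; less 30 min break → 6 h 31 min
Thu: 6:43 AM–5:35 PM = 10 h 52 min; less 30 min break → 10 h 22 min
Fri: 10:32 AM–6:59 PM = 8 h 27 min; less 30 min break → 7 h 57 min
Sat: 8:54 AM–4:17 PM = 7 h 23 min; less 30 min break → 6 h 53 min
Total worked: 50 h 3 min = 3003 min.
Regular 44 h 0 min = 2640 min at $33.50/h; overtime 6 h 3 min = 363 min at $50.25/h.
Pay = (2640 × $33.50 + 363 × $50.25) ÷ 60 = $1778.01.

$1778.01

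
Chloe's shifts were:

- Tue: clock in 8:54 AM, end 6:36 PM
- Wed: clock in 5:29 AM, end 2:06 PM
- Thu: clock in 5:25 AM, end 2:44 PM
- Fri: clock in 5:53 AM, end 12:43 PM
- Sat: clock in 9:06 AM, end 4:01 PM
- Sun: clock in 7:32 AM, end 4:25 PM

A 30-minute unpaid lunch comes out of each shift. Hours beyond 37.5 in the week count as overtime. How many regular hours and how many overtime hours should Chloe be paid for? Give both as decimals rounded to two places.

Regular 37.50 hours, overtime 9.77 hours

Tue: 8:54 AM–6:36 PM = 9 h 42 min; less 30 min break → 9 h 12 min
Wed: 5:29 AM–2:06 PM = 8 h 37 min; less 30 min break → 8 h 7 min
Thu: 5:25 AM–2:44 PM = 9 h 19 min; less 30 min break → 8 h 49 min
Fri: 5:53 AM–12:43 PM = 6 h 50 min; less 30 min break → 6 h 20 min
Sat: 9:06 AM–4:01 PM = 6 h 55 min; less 30 min break → 6 h 25 min
Sun: 7:32 AM–4:25 PM = 8 h 53 min; less 30 min break → 8 h 23 min
Total worked: 47 h 16 min = 47.27 h.
Threshold 37.5 h → overtime 9 h 46 min, regular 37 h 30 min.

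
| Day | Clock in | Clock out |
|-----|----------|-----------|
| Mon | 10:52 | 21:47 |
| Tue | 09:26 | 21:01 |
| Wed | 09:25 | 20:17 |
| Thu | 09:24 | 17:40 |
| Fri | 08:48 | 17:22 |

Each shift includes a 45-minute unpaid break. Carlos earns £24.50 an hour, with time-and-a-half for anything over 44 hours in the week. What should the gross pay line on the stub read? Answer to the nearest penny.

Mon: 10:52–21:47 = 10 h 55 min; less 45 min break → 10 h 10 min
Tue: 09:26–21:01 = 11 h 35 min; less 45 min break → 10 h 50 min
Wed: 09:25–20:17 = 10 h 52 min; less 45 min break → 10 h 7 min
Thu: 09:24–17:40 = 8 h 16 min; less 45 min break → 7 h 31 min
Fri: 08:48–17:22 = 8 h 34 min; less 45 min break → 7 h 49 min
Total worked: 46 h 27 min = 2787 min.
Regular 44 h 0 min = 2640 min at £24.50/h; overtime 2 h 27 min = 147 min at £36.75/h.
Pay = (2640 × £24.50 + 147 × £36.75) ÷ 60 = £1168.04.

£1168.04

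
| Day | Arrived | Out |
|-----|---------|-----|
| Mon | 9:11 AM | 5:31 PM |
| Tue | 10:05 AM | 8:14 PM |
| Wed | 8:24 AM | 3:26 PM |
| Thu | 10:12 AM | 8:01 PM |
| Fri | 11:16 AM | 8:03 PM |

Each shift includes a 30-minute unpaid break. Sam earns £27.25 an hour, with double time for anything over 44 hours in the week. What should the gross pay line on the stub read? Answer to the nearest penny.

£1134.05

Mon: 9:11 AM–5:31 PM = 8 h 20 min; less 30 min break → 7 h 50 min
Tue: 10:05 AM–8:14 PM = 10 h 9 min; less 30 min break → 9 h 39 min
Wed: 8:24 AM–3:26 PM = 7 h 2 min; less 30 min break → 6 h 32 min
Thu: 10:12 AM–8:01 PM = 9 h 49 min; less 30 min break → 9 h 19 min
Fri: 11:16 AM–8:03 PM = 8 h 47 min; less 30 min break → 8 h 17 min
Total worked: 41 h 37 min = 2497 min.
Regular 41 h 37 min = 2497 min at £27.25/h; overtime 0 h 0 min = 0 min at £54.50/h.
Pay = (2497 × £27.25 + 0 × £54.50) ÷ 60 = £1134.05.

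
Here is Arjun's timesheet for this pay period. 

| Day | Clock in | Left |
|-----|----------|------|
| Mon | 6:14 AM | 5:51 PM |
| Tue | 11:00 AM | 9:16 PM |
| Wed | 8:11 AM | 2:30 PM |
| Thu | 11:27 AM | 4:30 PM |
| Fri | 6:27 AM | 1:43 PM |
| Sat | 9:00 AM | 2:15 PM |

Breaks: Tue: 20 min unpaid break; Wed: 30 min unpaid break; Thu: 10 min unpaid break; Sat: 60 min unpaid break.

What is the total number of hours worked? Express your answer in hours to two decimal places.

43.77 hours

Mon: 6:14 AM–5:51 PM = 11 h 37 min
Tue: 11:00 AM–9:16 PM = 10 h 16 min; less 20 min break → 9 h 56 min
Wed: 8:11 AM–2:30 PM = 6 h 19 min; less 30 min break → 5 h 49 min
Thu: 11:27 AM–4:30 PM = 5 h 3 min; less 10 min break → 4 h 53 min
Fri: 6:27 AM–1:43 PM = 7 h 16 min
Sat: 9:00 AM–2:15 PM = 5 h 15 min; less 60 min break → 4 h 15 min
Total: 11 h 37 min + 9 h 56 min + 5 h 49 min + 4 h 53 min + 7 h 16 min + 4 h 15 min = 43 h 46 min.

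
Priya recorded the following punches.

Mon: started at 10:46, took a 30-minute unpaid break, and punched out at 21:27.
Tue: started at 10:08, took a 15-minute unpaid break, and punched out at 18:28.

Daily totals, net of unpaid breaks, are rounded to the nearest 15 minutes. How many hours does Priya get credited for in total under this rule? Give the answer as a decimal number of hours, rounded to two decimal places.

Mon: 10:46–21:27 = 10 h 41 min − 30 min = 10 h 11 min → rounds to 10 h 15 min
Tue: 10:08–18:28 = 8 h 20 min − 15 min = 8 h 5 min → rounds to 8 h 0 min
Total credited: 18 h 15 min.

18.25 hours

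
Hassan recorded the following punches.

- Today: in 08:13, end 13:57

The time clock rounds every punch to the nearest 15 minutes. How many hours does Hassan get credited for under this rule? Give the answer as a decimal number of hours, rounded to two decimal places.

Today: in 08:13→08:15, out 13:57→14:00; 5 h 45 min

5.75 hours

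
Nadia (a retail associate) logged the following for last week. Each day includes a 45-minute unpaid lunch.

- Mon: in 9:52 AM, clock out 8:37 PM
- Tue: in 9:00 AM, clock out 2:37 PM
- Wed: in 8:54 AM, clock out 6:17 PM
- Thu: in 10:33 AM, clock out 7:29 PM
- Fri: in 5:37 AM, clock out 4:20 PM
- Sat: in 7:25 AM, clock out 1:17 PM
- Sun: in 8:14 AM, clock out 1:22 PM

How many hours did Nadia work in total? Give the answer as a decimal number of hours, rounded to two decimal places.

51.15 hours

Mon: 9:52 AM–8:37 PM = 10 h 45 min; less 45 min break → 10 h 0 min
Tue: 9:00 AM–2:37 PM = 5 h 37 min; less 45 min break → 4 h 52 min
Wed: 8:54 AM–6:17 PM = 9 h 23 min; less 45 min break → 8 h 38 min
Thu: 10:33 AM–7:29 PM = 8 h 56 min; less 45 min break → 8 h 11 min
Fri: 5:37 AM–4:20 PM = 10 h 43 min; less 45 min break → 9 h 58 min
Sat: 7:25 AM–1:17 PM = 5 h 52 min; less 45 min break → 5 h 7 min
Sun: 8:14 AM–1:22 PM = 5 h 8 min; less 45 min break → 4 h 23 min
Total: 10 h 0 min + 4 h 52 min + 8 h 38 min + 8 h 11 min + 9 h 58 min + 5 h 7 min + 4 h 23 min = 51 h 9 min.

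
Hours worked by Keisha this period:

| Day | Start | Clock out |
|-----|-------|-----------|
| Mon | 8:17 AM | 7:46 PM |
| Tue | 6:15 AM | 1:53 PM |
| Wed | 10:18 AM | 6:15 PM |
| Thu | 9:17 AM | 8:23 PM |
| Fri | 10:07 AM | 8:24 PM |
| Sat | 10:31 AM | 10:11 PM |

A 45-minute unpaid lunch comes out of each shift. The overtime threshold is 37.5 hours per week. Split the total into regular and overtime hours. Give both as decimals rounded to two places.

Regular 37.50 hours, overtime 18.12 hours

Mon: 8:17 AM–7:46 PM = 11 h 29 min; less 45 min break → 10 h 44 min
Tue: 6:15 AM–1:53 PM = 7 h 38 min; less 45 min break → 6 h 53 min
Wed: 10:18 AM–6:15 PM = 7 h 57 min; less 45 min break → 7 h 12 min
Thu: 9:17 AM–8:23 PM = 11 h 6 min; less 45 min break → 10 h 21 min
Fri: 10:07 AM–8:24 PM = 10 h 17 min; less 45 min break → 9 h 32 min
Sat: 10:31 AM–10:11 PM = 11 h 40 min; less 45 min break → 10 h 55 min
Total worked: 55 h 37 min = 55.62 h.
Threshold 37.5 h → overtime 18 h 7 min, regular 37 h 30 min.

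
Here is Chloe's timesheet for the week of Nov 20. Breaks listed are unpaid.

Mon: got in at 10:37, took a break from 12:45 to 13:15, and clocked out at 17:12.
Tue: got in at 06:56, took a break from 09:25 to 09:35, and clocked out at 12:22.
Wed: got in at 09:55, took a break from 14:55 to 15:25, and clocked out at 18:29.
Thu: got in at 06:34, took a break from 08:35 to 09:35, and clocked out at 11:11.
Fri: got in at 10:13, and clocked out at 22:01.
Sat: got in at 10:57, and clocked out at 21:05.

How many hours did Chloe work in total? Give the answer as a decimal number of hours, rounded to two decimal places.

Mon: 10:37–17:12 = 6 h 35 min; less 30 min break → 6 h 5 min
Tue: 06:56–12:22 = 5 h 26 min; less 10 min break → 5 h 16 min
Wed: 09:55–18:29 = 8 h 34 min; less 30 min break → 8 h 4 min
Thu: 06:34–11:11 = 4 h 37 min; less 60 min break → 3 h 37 min
Fri: 10:13–22:01 = 11 h 48 min
Sat: 10:57–21:05 = 10 h 8 min
Total: 6 h 5 min + 5 h 16 min + 8 h 4 min + 3 h 37 min + 11 h 48 min + 10 h 8 min = 44 h 58 min.

44.97 hours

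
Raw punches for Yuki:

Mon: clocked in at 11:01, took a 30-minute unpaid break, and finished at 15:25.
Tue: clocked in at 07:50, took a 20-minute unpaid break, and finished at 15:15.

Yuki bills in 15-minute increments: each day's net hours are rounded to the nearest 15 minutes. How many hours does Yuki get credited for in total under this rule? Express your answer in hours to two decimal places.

Mon: 11:01–15:25 = 4 h 24 min − 30 min = 3 h 54 min → rounds to 4 h 0 min
Tue: 07:50–15:15 = 7 h 25 min − 20 min = 7 h 5 min → rounds to 7 h 0 min
Total credited: 11 h 0 min.

11.00 hours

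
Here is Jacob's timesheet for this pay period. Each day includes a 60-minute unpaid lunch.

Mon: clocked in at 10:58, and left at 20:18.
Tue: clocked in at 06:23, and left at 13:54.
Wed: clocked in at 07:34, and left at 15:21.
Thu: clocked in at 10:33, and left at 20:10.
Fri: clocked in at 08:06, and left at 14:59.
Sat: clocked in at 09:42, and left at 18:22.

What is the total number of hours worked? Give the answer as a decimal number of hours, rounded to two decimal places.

Mon: 10:58–20:18 = 9 h 20 min; less 60 min break → 8 h 20 min
Tue: 06:23–13:54 = 7 h 31 min; less 60 min break → 6 h 31 min
Wed: 07:34–15:21 = 7 h 47 min; less 60 min break → 6 h 47 min
Thu: 10:33–20:10 = 9 h 37 min; less 60 min break → 8 h 37 min
Fri: 08:06–14:59 = 6 h 53 min; less 60 min break → 5 h 53 min
Sat: 09:42–18:22 = 8 h 40 min; less 60 min break → 7 h 40 min
Total: 8 h 20 min + 6 h 31 min + 6 h 47 min + 8 h 37 min + 5 h 53 min + 7 h 40 min = 43 h 48 min.

43.80 hours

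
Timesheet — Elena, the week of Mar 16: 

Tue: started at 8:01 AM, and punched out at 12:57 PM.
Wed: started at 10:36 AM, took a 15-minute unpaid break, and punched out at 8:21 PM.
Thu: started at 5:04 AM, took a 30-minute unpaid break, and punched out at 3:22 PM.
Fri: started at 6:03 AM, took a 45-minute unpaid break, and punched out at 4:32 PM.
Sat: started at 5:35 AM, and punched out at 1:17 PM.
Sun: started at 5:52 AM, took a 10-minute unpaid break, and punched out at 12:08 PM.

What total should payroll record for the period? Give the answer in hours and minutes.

Tue: 8:01 AM–12:57 PM = 4 h 56 min
Wed: 10:36 AM–8:21 PM = 9 h 45 min; less 15 min break → 9 h 30 min
Thu: 5:04 AM–3:22 PM = 10 h 18 min; less 30 min break → 9 h 48 min
Fri: 6:03 AM–4:32 PM = 10 h 29 min; less 45 min break → 9 h 44 min
Sat: 5:35 AM–1:17 PM = 7 h 42 min
Sun: 5:52 AM–12:08 PM = 6 h 16 min; less 10 min break → 6 h 6 min
Total: 4 h 56 min + 9 h 30 min + 9 h 48 min + 9 h 44 min + 7 h 42 min + 6 h 6 min = 47 h 46 min.

47 h 46 min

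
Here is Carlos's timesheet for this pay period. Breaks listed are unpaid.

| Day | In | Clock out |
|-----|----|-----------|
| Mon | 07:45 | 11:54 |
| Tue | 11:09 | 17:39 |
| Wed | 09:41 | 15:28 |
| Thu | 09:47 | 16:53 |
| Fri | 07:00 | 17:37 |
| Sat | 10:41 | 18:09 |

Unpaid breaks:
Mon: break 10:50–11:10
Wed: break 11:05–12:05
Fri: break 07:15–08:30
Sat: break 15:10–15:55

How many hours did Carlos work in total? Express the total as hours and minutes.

38 h 17 min

Mon: 07:45–11:54 = 4 h 9 min; less 20 min break → 3 h 49 min
Tue: 11:09–17:39 = 6 h 30 min
Wed: 09:41–15:28 = 5 h 47 min; less 60 min break → 4 h 47 min
Thu: 09:47–16:53 = 7 h 6 min
Fri: 07:00–17:37 = 10 h 37 min; less 75 min break → 9 h 22 min
Sat: 10:41–18:09 = 7 h 28 min; less 45 min break → 6 h 43 min
Total: 3 h 49 min + 6 h 30 min + 4 h 47 min + 7 h 6 min + 9 h 22 min + 6 h 43 min = 38 h 17 min.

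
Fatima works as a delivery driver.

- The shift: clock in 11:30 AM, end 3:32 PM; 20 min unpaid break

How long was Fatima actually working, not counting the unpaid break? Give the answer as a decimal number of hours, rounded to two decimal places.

3.70 hours

The shift: 11:30 AM–3:32 PM = 4 h 2 min; less 20 min break → 3 h 42 min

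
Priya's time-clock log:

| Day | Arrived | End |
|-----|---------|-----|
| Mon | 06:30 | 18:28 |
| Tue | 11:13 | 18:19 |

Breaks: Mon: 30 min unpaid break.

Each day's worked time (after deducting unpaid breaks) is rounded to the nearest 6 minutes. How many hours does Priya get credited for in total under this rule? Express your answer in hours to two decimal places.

18.60 hours

Mon: 06:30–18:28 = 11 h 58 min − 30 min = 11 h 28 min → rounds to 11 h 30 min
Tue: 11:13–18:19 = 7 h 6 min → rounds to 7 h 6 min
Total credited: 18 h 36 min.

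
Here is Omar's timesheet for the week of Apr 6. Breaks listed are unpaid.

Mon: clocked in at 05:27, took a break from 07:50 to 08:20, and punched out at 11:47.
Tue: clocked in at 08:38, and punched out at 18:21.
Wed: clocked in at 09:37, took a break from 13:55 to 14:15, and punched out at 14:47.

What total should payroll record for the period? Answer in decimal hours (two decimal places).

20.38 hours

Mon: 05:27–11:47 = 6 h 20 min; less 30 min break → 5 h 50 min
Tue: 08:38–18:21 = 9 h 43 min
Wed: 09:37–14:47 = 5 h 10 min; less 20 min break → 4 h 50 min
Total: 5 h 50 min + 9 h 43 min + 4 h 50 min = 20 h 23 min.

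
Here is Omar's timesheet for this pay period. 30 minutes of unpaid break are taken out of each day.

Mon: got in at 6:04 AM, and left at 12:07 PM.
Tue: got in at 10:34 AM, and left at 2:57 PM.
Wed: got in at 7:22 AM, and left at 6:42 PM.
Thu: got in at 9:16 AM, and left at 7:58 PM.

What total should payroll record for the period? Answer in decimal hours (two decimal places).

Mon: 6:04 AM–12:07 PM = 6 h 3 min; less 30 min break → 5 h 33 min
Tue: 10:34 AM–2:57 PM = 4 h 23 min; less 30 min break → 3 h 53 min
Wed: 7:22 AM–6:42 PM = 11 h 20 min; less 30 min break → 10 h 50 min
Thu: 9:16 AM–7:58 PM = 10 h 42 min; less 30 min break → 10 h 12 min
Total: 5 h 33 min + 3 h 53 min + 10 h 50 min + 10 h 12 min = 30 h 28 min.

30.47 hours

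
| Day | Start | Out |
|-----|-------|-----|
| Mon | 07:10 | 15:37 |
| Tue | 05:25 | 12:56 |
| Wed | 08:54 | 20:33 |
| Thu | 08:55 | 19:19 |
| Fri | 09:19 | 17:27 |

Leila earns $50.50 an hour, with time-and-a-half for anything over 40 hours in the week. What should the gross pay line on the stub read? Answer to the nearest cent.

$2485.86

Mon: 07:10–15:37 = 8 h 27 min
Tue: 05:25–12:56 = 7 h 31 min
Wed: 08:54–20:33 = 11 h 39 min
Thu: 08:55–19:19 = 10 h 24 min
Fri: 09:19–17:27 = 8 h 8 min
Total worked: 46 h 9 min = 2769 min.
Regular 40 h 0 min = 2400 min at $50.50/h; overtime 6 h 9 min = 369 min at $75.75/h.
Pay = (2400 × $50.50 + 369 × $75.75) ÷ 60 = $2485.86.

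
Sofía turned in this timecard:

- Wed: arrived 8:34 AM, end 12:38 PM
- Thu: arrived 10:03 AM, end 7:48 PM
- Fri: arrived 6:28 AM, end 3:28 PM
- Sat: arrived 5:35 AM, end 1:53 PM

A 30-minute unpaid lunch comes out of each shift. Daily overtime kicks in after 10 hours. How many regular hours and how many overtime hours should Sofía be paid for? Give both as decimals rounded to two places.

Wed: 8:34 AM–12:38 PM = 4 h 4 min; less 30 min break → 3 h 34 min
Thu: 10:03 AM–7:48 PM = 9 h 45 min; less 30 min break → 9 h 15 min
Fri: 6:28 AM–3:28 PM = 9 h 0 min; less 30 min break → 8 h 30 min
Sat: 5:35 AM–1:53 PM = 8 h 18 min; less 30 min break → 7 h 48 min
Wed reg 3 h 34 min / OT 0 h 0 min; Thu reg 9 h 15 min / OT 0 h 0 min; Fri reg 8 h 30 min / OT 0 h 0 min; Sat reg 7 h 48 min / OT 0 h 0 min.
Totals: regular 29 h 7 min, overtime 0 h 0 min.

Regular 29.12 hours, overtime 0.00 hours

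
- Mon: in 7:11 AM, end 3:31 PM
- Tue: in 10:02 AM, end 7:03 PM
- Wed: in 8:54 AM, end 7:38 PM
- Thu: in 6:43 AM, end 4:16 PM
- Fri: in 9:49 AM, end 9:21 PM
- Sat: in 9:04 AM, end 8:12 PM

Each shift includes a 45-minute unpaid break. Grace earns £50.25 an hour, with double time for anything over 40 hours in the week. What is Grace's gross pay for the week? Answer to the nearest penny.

£3597.90

Mon: 7:11 AM–3:31 PM = 8 h 20 min; less 45 min break → 7 h 35 min
Tue: 10:02 AM–7:03 PM = 9 h 1 min; less 45 min break → 8 h 16 min
Wed: 8:54 AM–7:38 PM = 10 h 44 min; less 45 min break → 9 h 59 min
Thu: 6:43 AM–4:16 PM = 9 h 33 min; less 45 min break → 8 h 48 min
Fri: 9:49 AM–9:21 PM = 11 h 32 min; less 45 min break → 10 h 47 min
Sat: 9:04 AM–8:12 PM = 11 h 8 min; less 45 min break → 10 h 23 min
Total worked: 55 h 48 min = 3348 min.
Regular 40 h 0 min = 2400 min at £50.25/h; overtime 15 h 48 min = 948 min at £100.50/h.
Pay = (2400 × £50.25 + 948 × £100.50) ÷ 60 = £3597.90.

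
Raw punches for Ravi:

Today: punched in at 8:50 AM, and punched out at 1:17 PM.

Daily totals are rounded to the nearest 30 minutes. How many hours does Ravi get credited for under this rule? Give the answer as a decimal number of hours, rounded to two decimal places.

4.50 hours

Today: 8:50 AM–1:17 PM = 4 h 27 min → rounds to 4 h 30 min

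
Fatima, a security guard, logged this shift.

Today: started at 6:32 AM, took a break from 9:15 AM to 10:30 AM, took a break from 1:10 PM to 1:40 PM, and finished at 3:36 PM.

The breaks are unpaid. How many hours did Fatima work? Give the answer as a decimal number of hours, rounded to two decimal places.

Today: 6:32 AM–3:36 PM = 9 h 4 min; less 105 min break → 7 h 19 min

7.32 hours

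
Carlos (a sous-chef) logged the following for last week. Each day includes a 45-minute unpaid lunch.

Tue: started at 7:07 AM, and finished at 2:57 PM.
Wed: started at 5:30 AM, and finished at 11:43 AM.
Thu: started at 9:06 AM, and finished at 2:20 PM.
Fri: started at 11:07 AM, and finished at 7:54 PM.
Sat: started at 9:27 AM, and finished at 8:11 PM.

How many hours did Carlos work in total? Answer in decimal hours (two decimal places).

Tue: 7:07 AM–2:57 PM = 7 h 50 min; less 45 min break → 7 h 5 min
Wed: 5:30 AM–11:43 AM = 6 h 13 min; less 45 min break → 5 h 28 min
Thu: 9:06 AM–2:20 PM = 5 h 14 min; less 45 min break → 4 h 29 min
Fri: 11:07 AM–7:54 PM = 8 h 47 min; less 45 min break → 8 h 2 min
Sat: 9:27 AM–8:11 PM = 10 h 44 min; less 45 min break → 9 h 59 min
Total: 7 h 5 min + 5 h 28 min + 4 h 29 min + 8 h 2 min + 9 h 59 min = 35 h 3 min.

35.05 hours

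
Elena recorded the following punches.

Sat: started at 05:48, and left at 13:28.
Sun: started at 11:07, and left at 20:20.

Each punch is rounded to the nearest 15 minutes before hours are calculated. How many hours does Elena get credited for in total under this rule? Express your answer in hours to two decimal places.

Sat: in 05:48→05:45, out 13:28→13:30; 7 h 45 min
Sun: in 11:07→11:00, out 20:20→20:15; 9 h 15 min
Total credited: 17 h 0 min.

17.00 hours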